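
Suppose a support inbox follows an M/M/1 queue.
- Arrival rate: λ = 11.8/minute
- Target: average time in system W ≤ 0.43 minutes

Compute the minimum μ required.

For M/M/1: W = 1/(μ-λ)
Need W ≤ 0.43, so 1/(μ-λ) ≤ 0.43
μ - λ ≥ 1/0.43 = 2.3256
μ ≥ 11.8 + 2.3256 = 14.1256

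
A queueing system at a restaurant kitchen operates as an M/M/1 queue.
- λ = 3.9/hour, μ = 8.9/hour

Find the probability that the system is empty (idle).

ρ = λ/μ = 3.9/8.9 = 0.4382
P(0) = 1 - ρ = 1 - 0.4382 = 0.5618
The server is idle 56.18% of the time.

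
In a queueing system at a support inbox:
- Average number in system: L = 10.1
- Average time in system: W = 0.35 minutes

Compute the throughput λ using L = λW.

Little's Law: L = λW, so λ = L/W
λ = 10.1/0.35 = 28.8571 emails/minute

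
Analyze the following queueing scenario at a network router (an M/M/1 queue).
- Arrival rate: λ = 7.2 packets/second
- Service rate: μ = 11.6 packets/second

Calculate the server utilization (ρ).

Server utilization: ρ = λ/μ
ρ = 7.2/11.6 = 0.6207
The server is busy 62.07% of the time.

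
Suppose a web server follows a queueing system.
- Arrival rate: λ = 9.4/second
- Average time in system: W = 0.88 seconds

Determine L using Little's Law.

Little's Law: L = λW
L = 9.4 × 0.88 = 8.2720 requests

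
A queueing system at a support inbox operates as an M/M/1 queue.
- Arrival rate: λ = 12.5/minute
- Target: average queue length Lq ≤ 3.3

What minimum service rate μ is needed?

For M/M/1: Lq = λ²/(μ(μ-λ))
Need Lq ≤ 3.3, i.e. μ(μ-λ) ≥ λ²/3.3
μ² - 12.5μ - 156.25/3.3 ≥ 0  →  μ² - 12.5μ - 47.348485 ≥ 0
Quadratic formula (positive root): μ = [λ + √(λ² + 4×47.348485)]/2
Discriminant: 156.25 + 4×47.348485 = 345.64394, √345.64394 = 18.591502
μ ≥ (12.5 + 18.591502)/2 = 15.5458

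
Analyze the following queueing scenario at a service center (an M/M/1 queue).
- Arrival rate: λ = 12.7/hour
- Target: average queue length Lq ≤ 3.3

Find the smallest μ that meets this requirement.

For M/M/1: Lq = λ²/(μ(μ-λ))
Need Lq ≤ 3.3, i.e. μ(μ-λ) ≥ λ²/3.3
μ² - 12.7μ - 161.29/3.3 ≥ 0  →  μ² - 12.7μ - 48.87576 ≥ 0
Quadratic formula (positive root): μ = [λ + √(λ² + 4×48.87576)]/2
Discriminant: 161.29 + 4×48.87576 = 356.7930, √356.7930 = 18.8890
μ ≥ (12.7 + 18.8890)/2 = 15.7945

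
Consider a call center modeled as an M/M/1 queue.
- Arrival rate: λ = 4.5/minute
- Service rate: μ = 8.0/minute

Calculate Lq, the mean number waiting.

ρ = λ/μ = 4.5/8.0 = 0.5625
For M/M/1: Lq = λ²/(μ(μ-λ))
Lq = 20.25/(8.0 × 3.50)
Lq = 0.7232 calls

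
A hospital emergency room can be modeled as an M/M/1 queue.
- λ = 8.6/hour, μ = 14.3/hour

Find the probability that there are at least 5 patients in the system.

ρ = λ/μ = 8.6/14.3 = 0.6014
P(N ≥ n) = ρⁿ
P(N ≥ 5) = 0.6014^5
P(N ≥ 5) = 0.07867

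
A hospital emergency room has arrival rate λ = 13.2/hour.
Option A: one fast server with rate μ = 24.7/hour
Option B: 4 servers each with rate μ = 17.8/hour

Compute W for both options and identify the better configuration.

Option A: single server μ = 24.7 (M/M/1)
  ρ_A = 13.2/24.7 = 0.5344
  W_A = 1/(μ-λ) = 1/(24.7-13.2) = 1/11.50 = 0.08696

Option B: 4 servers μ = 17.8 (M/M/4)
  ρ_B = λ/(cμ) = 13.2/(4×17.8) = 0.1854
  Offered load a = λ/μ = cρ = 13.2/17.8 = 0.7416
  P₀ = [ Σₙ₌₀^3 aⁿ/n! + a^4/(4!(1-ρ)) ]⁻¹
  Σ = a^0/0! + a^1/1! + a^2/2! + a^3/3! = 1.0000 + 0.74157 + 0.27497 + 0.067969 = 2.0845
  a^4/(4!(1-ρ)) = 0.3024/(24 × 0.8146) = 0.01547
  P₀ = 1/(2.0845 + 0.01547) = 0.4762
  Lq = P₀·a^4·ρ / (4!(1-ρ)²) = 0.4762 × 0.3024 × 0.1854 / (24 × 0.6636) = 0.001676
  Wq_B = Lq/λ = 0.001676/13.2 = 0.0001270
  W_B = Wq_B + 1/μ = 0.0001270 + 0.05618 = 0.05631

Since W_B = 0.05631 < W_A = 0.08696, Option B (multiple servers) has the shorter time in system.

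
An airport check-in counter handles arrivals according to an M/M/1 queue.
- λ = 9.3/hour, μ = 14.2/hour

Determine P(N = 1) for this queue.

ρ = λ/μ = 9.3/14.2 = 0.6549
P(n) = (1-ρ)ρⁿ
P(1) = (1-0.6549) × 0.6549^1
P(1) = 0.3451 × 0.6549
P(1) = 0.2260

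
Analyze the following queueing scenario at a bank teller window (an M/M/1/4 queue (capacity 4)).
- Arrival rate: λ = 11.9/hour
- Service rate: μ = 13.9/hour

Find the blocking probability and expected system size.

ρ = λ/μ = 11.9/13.9 = 0.8561
P₀ = (1-ρ)/(1-ρ^(K+1)) = (1-0.8561)/(1-0.8561^5) = 0.1439/0.5401 = 0.2664
P_K = P₀×ρ^K = 0.2664 × 0.8561^4 = 0.2664 × 0.5372 = 0.1431
Blocking probability P_4 = 0.1431 (14.31%)
L = ρ[1 - (K+1)ρ^K + Kρ^(K+1)] / [(1-ρ)(1-ρ^(K+1))]
L = 0.8561 × (1 - 5×0.537153 + 4×0.459857) / ((1 - 0.8561) × (1 - 0.459857)) = 1.6925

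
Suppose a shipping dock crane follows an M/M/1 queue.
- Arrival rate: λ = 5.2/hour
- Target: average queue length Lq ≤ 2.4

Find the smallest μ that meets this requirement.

For M/M/1: Lq = λ²/(μ(μ-λ))
Need Lq ≤ 2.4, i.e. μ(μ-λ) ≥ λ²/2.4
μ² - 5.2μ - 27.04/2.4 ≥ 0  →  μ² - 5.2μ - 11.26667 ≥ 0
Quadratic formula (positive root): μ = [λ + √(λ² + 4×11.26667)]/2
Discriminant: 27.04 + 4×11.26667 = 72.1067, √72.1067 = 8.4916
μ ≥ (5.2 + 8.4916)/2 = 6.8458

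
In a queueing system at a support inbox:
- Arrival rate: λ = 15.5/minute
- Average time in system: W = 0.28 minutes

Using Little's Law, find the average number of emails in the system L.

Little's Law: L = λW
L = 15.5 × 0.28 = 4.3400 emails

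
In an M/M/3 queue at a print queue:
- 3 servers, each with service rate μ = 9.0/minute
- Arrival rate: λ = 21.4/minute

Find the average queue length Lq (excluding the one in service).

Traffic intensity: ρ = λ/(cμ) = 21.4/(3×9.0) = 0.7926
Since ρ = 0.7926 < 1, system is stable.
Offered load a = λ/μ = cρ = 21.4/9.0 = 2.3778
P₀ = [ Σₙ₌₀^2 aⁿ/n! + a^3/(3!(1-ρ)) ]⁻¹
Σ = a^0/0! + a^1/1! + a^2/2! = 1.0000 + 2.3778 + 2.8269 = 6.2047
a^3/(3!(1-ρ)) = 13.4435/(6 × 0.207407) = 10.8028
P₀ = 1/(6.2047 + 10.8028) = 0.05880
Lq = P₀·a^3·ρ / (3!(1-ρ)²) = 0.05880 × 13.4435 × 0.7926 / (6 × 0.04302) = 2.4273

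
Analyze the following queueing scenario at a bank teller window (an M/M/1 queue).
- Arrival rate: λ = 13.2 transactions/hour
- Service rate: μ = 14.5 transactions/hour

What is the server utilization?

Server utilization: ρ = λ/μ
ρ = 13.2/14.5 = 0.9103
The server is busy 91.03% of the time.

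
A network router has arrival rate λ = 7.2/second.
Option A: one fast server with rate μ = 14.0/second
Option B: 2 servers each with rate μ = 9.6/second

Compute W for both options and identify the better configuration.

Option A: single server μ = 14.0 (M/M/1)
  ρ_A = 7.2/14.0 = 0.5143
  W_A = 1/(μ-λ) = 1/(14.0-7.2) = 1/6.80 = 0.1471

Option B: 2 servers μ = 9.6 (M/M/2)
  ρ_B = λ/(cμ) = 7.2/(2×9.6) = 0.3750
  Offered load a = λ/μ = cρ = 7.2/9.6 = 0.7500
  P₀ = [ Σₙ₌₀^1 aⁿ/n! + a^2/(2!(1-ρ)) ]⁻¹
  Σ = a^0/0! + a^1/1! = 1.0000 + 0.7500 = 1.7500
  a^2/(2!(1-ρ)) = 0.5625/(2 × 0.6250) = 0.4500
  P₀ = 1/(1.7500 + 0.4500) = 0.4545
  Lq = P₀·a^2·ρ / (2!(1-ρ)²) = 0.4545 × 0.5625 × 0.3750 / (2 × 0.3906) = 0.1227
  Wq_B = Lq/λ = 0.12273/7.2 = 0.01705
  W_B = Wq_B + 1/μ = 0.01705 + 0.1042 = 0.1212

Since W_B = 0.1212 < W_A = 0.1471, Option B (multiple servers) has the shorter time in system.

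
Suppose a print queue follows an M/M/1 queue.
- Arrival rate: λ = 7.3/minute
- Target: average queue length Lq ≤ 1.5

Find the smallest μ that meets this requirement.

For M/M/1: Lq = λ²/(μ(μ-λ))
Need Lq ≤ 1.5, i.e. μ(μ-λ) ≥ λ²/1.5
μ² - 7.3μ - 53.29/1.5 ≥ 0  →  μ² - 7.3μ - 35.52667 ≥ 0
Quadratic formula (positive root): μ = [λ + √(λ² + 4×35.52667)]/2
Discriminant: 53.29 + 4×35.52667 = 195.3967, √195.3967 = 13.9784
μ ≥ (7.3 + 13.9784)/2 = 10.6392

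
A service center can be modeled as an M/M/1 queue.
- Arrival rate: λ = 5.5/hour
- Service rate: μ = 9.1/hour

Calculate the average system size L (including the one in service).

ρ = λ/μ = 5.5/9.1 = 0.6044
For M/M/1: L = λ/(μ-λ)
L = 5.5/(9.1-5.5) = 5.5/3.60
L = 1.5278 customers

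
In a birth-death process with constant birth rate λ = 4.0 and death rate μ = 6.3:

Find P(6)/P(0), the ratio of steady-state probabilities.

For constant rates: P(n)/P(0) = (λ/μ)^n
P(6)/P(0) = (4.0/6.3)^6 = 0.63492^6 = 0.06551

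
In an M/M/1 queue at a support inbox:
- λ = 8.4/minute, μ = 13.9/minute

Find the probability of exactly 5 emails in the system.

ρ = λ/μ = 8.4/13.9 = 0.6043
P(n) = (1-ρ)ρⁿ
P(5) = (1-0.6043) × 0.6043^5
P(5) = 0.3957 × 0.08059
P(5) = 0.03189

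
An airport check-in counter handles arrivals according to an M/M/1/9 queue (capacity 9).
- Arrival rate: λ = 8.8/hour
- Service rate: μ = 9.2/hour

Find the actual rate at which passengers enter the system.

ρ = λ/μ = 8.8/9.2 = 0.95652
P₀ = (1-ρ)/(1-ρ^(K+1)) = (1-0.95652)/(1-0.95652^10) = 0.043480/0.35888 = 0.1212
P_K = P₀×ρ^K = 0.12116 × 0.95652^9 = 0.12116 × 0.67026 = 0.08121
λ_eff = λ(1-P_K) = 8.8 × (1 - 0.08121) = 8.8 × 0.9188 = 8.0854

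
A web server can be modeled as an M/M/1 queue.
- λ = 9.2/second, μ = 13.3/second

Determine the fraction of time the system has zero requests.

ρ = λ/μ = 9.2/13.3 = 0.6917
P(0) = 1 - ρ = 1 - 0.6917 = 0.3083
The server is idle 30.83% of the time.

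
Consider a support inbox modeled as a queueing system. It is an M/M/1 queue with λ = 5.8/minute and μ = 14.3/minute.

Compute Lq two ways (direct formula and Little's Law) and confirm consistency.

Method 1 (direct): Lq = λ²/(μ(μ-λ)) = 33.64/(14.3 × 8.50) = 0.2768

Method 2 (Little's Law):
W = 1/(μ-λ) = 1/8.50 = 0.11765
Wq = W - 1/μ = 0.11765 - 0.069930 = 0.04772
Lq = λWq = 5.8 × 0.04772 = 0.2768 ✔ (matches Method 1)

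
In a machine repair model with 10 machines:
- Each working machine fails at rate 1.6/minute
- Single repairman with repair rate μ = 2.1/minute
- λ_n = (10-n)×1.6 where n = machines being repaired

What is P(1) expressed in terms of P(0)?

P(1)/P(0) = ∏_{i=0}^{1-1} λ_i/μ_{i+1}
= (10-0)×1.6/2.1
= 7.6190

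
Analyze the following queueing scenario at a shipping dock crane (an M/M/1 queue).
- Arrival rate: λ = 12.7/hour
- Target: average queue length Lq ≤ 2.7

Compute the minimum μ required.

For M/M/1: Lq = λ²/(μ(μ-λ))
Need Lq ≤ 2.7, i.e. μ(μ-λ) ≥ λ²/2.7
μ² - 12.7μ - 161.29/2.7 ≥ 0  →  μ² - 12.7μ - 59.737037 ≥ 0
Quadratic formula (positive root): μ = [λ + √(λ² + 4×59.737037)]/2
Discriminant: 161.29 + 4×59.737037 = 400.2381, √400.2381 = 20.0060
μ ≥ (12.7 + 20.0060)/2 = 16.3530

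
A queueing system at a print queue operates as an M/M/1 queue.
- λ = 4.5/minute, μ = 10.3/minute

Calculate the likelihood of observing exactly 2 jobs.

ρ = λ/μ = 4.5/10.3 = 0.4369
P(n) = (1-ρ)ρⁿ
P(2) = (1-0.4369) × 0.4369^2
P(2) = 0.5631 × 0.1909
P(2) = 0.1075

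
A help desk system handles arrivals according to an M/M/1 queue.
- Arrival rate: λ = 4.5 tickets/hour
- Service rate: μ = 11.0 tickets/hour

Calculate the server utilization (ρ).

Server utilization: ρ = λ/μ
ρ = 4.5/11.0 = 0.4091
The server is busy 40.91% of the time.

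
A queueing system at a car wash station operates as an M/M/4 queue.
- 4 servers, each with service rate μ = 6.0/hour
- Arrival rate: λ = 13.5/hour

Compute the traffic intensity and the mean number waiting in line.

Traffic intensity: ρ = λ/(cμ) = 13.5/(4×6.0) = 0.5625
Since ρ = 0.5625 < 1, system is stable.
Offered load a = λ/μ = cρ = 13.5/6.0 = 2.2500
P₀ = [ Σₙ₌₀^3 aⁿ/n! + a^4/(4!(1-ρ)) ]⁻¹
Σ = a^0/0! + a^1/1! + a^2/2! + a^3/3! = 1.00000 + 2.25000 + 2.53125 + 1.89844 = 7.6797
a^4/(4!(1-ρ)) = 25.6289/(24 × 0.4375) = 2.4408
P₀ = 1/(7.6797 + 2.4408) = 0.09881
Lq = P₀·a^4·ρ / (4!(1-ρ)²) = 0.09881 × 25.6289 × 0.5625 / (24 × 0.1914) = 0.3101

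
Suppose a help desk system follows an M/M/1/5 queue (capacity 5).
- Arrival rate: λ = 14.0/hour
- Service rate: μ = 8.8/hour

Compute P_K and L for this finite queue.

ρ = λ/μ = 14.0/8.8 = 1.5909
P₀ = (1-ρ)/(1-ρ^(K+1)) = (1-1.5909)/(1-1.5909^6) = -0.5909/-15.2128 = 0.03884
P_K = P₀×ρ^K = 0.03884 × 1.5909^5 = 0.03884 × 10.1909 = 0.3958
Blocking probability P_5 = 0.3958 (39.58%)
L = ρ[1 - (K+1)ρ^K + Kρ^(K+1)] / [(1-ρ)(1-ρ^(K+1))]
L = 1.5909 × (1 - 6×10.1909 + 5×16.2128) / ((1 - 1.5909) × (1 - 16.2128)) = 3.7021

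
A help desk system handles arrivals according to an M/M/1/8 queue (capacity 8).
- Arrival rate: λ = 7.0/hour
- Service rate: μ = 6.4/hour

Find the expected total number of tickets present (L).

ρ = λ/μ = 7.0/6.4 = 1.09375
P₀ = (1-ρ)/(1-ρ^(K+1)) = (1-1.09375)/(1-1.09375^9) = -0.09375/-1.2401 = 0.07560
P_K = P₀×ρ^K = 0.07560 × 1.09375^8 = 0.07560 × 2.0481 = 0.1548
L = ρ[1 - (K+1)ρ^K + Kρ^(K+1)] / [(1-ρ)(1-ρ^(K+1))]
L = 1.09375 × (1 - 9×2.0480687 + 8×2.2400752) / ((1 - 1.09375) × (1 - 2.2400752)) = 4.5910 tickets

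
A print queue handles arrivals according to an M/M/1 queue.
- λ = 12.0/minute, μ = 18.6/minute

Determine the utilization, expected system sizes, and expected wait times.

Step 1: ρ = λ/μ = 12.0/18.6 = 0.6452
Step 2: L = λ/(μ-λ) = 12.0/6.60 = 1.8182
Step 3: Lq = λ²/(μ(μ-λ)) = 144.00/(18.6×6.60) = 1.1730
Step 4: W = 1/(μ-λ) = 1/6.60 = 0.15152
Step 5: Wq = λ/(μ(μ-λ)) = 12.0/(18.6×6.60) = 0.09775
Step 6: P(0) = 1-ρ = 0.3548
Verify: L = λW = 12.0×0.15152 = 1.8182 ✔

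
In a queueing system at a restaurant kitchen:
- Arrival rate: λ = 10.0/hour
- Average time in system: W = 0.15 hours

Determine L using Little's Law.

Little's Law: L = λW
L = 10.0 × 0.15 = 1.5000 orders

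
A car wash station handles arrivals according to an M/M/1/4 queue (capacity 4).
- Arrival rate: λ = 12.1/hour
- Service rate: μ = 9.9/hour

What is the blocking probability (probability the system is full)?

ρ = λ/μ = 12.1/9.9 = 1.22222
P₀ = (1-ρ)/(1-ρ^(K+1)) = (1-1.22222)/(1-1.22222^5) = -0.2222/-1.7274 = 0.1286
P_K = P₀×ρ^K = 0.12865 × 1.22222^4 = 0.12865 × 2.2315 = 0.2871
Blocking probability = 28.71%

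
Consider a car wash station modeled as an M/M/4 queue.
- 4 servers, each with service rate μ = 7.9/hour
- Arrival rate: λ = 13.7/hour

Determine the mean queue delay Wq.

Traffic intensity: ρ = λ/(cμ) = 13.7/(4×7.9) = 0.4335
Since ρ = 0.4335 < 1, system is stable.
Offered load a = λ/μ = cρ = 13.7/7.9 = 1.7342
P₀ = [ Σₙ₌₀^3 aⁿ/n! + a^4/(4!(1-ρ)) ]⁻¹
Σ = a^0/0! + a^1/1! + a^2/2! + a^3/3! = 1.0000 + 1.7342 + 1.5037 + 0.8692 = 5.1071
a^4/(4!(1-ρ)) = 9.0443/(24 × 0.56646) = 0.6653
P₀ = 1/(5.1071 + 0.6653) = 0.1732
Lq = P₀·a^4·ρ / (4!(1-ρ)²) = 0.17324 × 9.0443 × 0.43354 / (24 × 0.32087) = 0.08821
Wq = Lq/λ = 0.08821/13.7 = 0.006439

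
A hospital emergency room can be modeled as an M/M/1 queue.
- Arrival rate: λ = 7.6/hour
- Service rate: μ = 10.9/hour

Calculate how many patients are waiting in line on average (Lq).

ρ = λ/μ = 7.6/10.9 = 0.6972
For M/M/1: Lq = λ²/(μ(μ-λ))
Lq = 57.76/(10.9 × 3.30)
Lq = 1.6058 patients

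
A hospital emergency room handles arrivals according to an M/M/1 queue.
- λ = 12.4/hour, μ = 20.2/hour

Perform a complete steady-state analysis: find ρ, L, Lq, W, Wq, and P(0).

Step 1: ρ = λ/μ = 12.4/20.2 = 0.6139
Step 2: L = λ/(μ-λ) = 12.4/7.80 = 1.5897
Step 3: Lq = λ²/(μ(μ-λ)) = 153.76/(20.2×7.80) = 0.9759
Step 4: W = 1/(μ-λ) = 1/7.80 = 0.1282
Step 5: Wq = λ/(μ(μ-λ)) = 12.4/(20.2×7.80) = 0.07870
Step 6: P(0) = 1-ρ = 0.3861
Verify: L = λW = 12.4×0.1282 = 1.5897 ✔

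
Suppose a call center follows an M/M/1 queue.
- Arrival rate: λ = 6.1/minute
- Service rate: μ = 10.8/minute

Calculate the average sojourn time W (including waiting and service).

First, compute utilization: ρ = λ/μ = 6.1/10.8 = 0.5648
For M/M/1: W = 1/(μ-λ)
W = 1/(10.8-6.1) = 1/4.70
W = 0.2128 minutes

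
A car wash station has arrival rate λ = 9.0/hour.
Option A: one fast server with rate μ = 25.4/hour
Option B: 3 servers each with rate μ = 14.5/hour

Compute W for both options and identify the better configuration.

Option A: single server μ = 25.4 (M/M/1)
  ρ_A = 9.0/25.4 = 0.3543
  W_A = 1/(μ-λ) = 1/(25.4-9.0) = 1/16.40 = 0.06098

Option B: 3 servers μ = 14.5 (M/M/3)
  ρ_B = λ/(cμ) = 9.0/(3×14.5) = 0.2069
  Offered load a = λ/μ = cρ = 9.0/14.5 = 0.6207
  P₀ = [ Σₙ₌₀^2 aⁿ/n! + a^3/(3!(1-ρ)) ]⁻¹
  Σ = a^0/0! + a^1/1! + a^2/2! = 1.0000 + 0.6207 + 0.1926 = 1.8133
  a^3/(3!(1-ρ)) = 0.2391/(6 × 0.7931) = 0.05025
  P₀ = 1/(1.8133 + 0.05025) = 0.5366
  Lq = P₀·a^3·ρ / (3!(1-ρ)²) = 0.5366 × 0.2391 × 0.2069 / (6 × 0.6290) = 0.007034
  Wq_B = Lq/λ = 0.007034/9.0 = 0.0007816
  W_B = Wq_B + 1/μ = 0.0007816 + 0.06897 = 0.06975

Since W_A = 0.06098 < W_B = 0.06975, Option A (single fast server) has the shorter time in system.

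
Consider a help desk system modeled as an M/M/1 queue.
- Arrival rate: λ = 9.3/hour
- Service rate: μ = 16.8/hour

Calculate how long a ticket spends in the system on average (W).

First, compute utilization: ρ = λ/μ = 9.3/16.8 = 0.5536
For M/M/1: W = 1/(μ-λ)
W = 1/(16.8-9.3) = 1/7.50
W = 0.1333 hours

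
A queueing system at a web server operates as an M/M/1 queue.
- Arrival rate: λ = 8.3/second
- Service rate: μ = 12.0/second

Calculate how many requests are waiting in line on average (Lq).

ρ = λ/μ = 8.3/12.0 = 0.6917
For M/M/1: Lq = λ²/(μ(μ-λ))
Lq = 68.89/(12.0 × 3.70)
Lq = 1.5516 requests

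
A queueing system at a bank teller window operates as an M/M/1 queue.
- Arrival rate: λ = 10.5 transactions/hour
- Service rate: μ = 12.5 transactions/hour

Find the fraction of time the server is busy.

Server utilization: ρ = λ/μ
ρ = 10.5/12.5 = 0.8400
The server is busy 84.00% of the time.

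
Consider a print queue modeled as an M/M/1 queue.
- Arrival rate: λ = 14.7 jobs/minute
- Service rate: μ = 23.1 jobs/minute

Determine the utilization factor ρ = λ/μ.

Server utilization: ρ = λ/μ
ρ = 14.7/23.1 = 0.6364
The server is busy 63.64% of the time.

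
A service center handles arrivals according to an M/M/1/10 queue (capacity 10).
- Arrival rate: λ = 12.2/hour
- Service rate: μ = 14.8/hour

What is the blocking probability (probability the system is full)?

ρ = λ/μ = 12.2/14.8 = 0.82432
P₀ = (1-ρ)/(1-ρ^(K+1)) = (1-0.82432)/(1-0.82432^11) = 0.1757/0.8806 = 0.1995
P_K = P₀×ρ^K = 0.19950 × 0.82432^10 = 0.19950 × 0.14486 = 0.02890
Blocking probability = 2.89%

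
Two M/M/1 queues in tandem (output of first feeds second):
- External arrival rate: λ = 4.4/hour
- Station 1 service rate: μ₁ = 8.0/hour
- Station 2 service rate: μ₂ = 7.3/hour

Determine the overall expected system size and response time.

By Jackson's theorem, each station behaves as independent M/M/1.
Station 1: ρ₁ = 4.4/8.0 = 0.5500, L₁ = ρ₁/(1-ρ₁) = λ/(μ₁-λ) = 4.4/3.60 = 1.22222
Station 2: ρ₂ = 4.4/7.3 = 0.6027, L₂ = ρ₂/(1-ρ₂) = λ/(μ₂-λ) = 4.4/2.90 = 1.51724
Total: L = L₁ + L₂ = 1.22222 + 1.51724 = 2.7395
W = L/λ = 2.7395/4.4 = 0.6226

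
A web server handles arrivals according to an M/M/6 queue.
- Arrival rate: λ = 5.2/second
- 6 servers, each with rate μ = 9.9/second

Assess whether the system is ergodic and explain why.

Stability requires ρ = λ/(cμ) < 1
ρ = 5.2/(6 × 9.9) = 5.2/59.40 = 0.08754
Since 0.08754 < 1, the system is STABLE.
The servers are busy 8.75% of the time.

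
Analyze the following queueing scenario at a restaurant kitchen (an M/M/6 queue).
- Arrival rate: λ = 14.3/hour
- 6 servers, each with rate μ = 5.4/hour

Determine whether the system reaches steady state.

Stability requires ρ = λ/(cμ) < 1
ρ = 14.3/(6 × 5.4) = 14.3/32.40 = 0.4414
Since 0.4414 < 1, the system is STABLE.
The servers are busy 44.14% of the time.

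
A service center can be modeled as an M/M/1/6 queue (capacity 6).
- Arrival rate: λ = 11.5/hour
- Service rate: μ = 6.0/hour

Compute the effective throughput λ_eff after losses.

ρ = λ/μ = 11.5/6.0 = 1.91667
P₀ = (1-ρ)/(1-ρ^(K+1)) = (1-1.91667)/(1-1.91667^7) = -0.91667/-94.0236 = 0.009749
P_K = P₀×ρ^K = 0.009749 × 1.91667^6 = 0.009749 × 49.5774 = 0.4833
λ_eff = λ(1-P_K) = 11.5 × (1 - 0.48335) = 11.5 × 0.51665 = 5.9415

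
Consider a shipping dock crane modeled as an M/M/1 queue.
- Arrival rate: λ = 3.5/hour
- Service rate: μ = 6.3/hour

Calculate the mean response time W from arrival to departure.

First, compute utilization: ρ = λ/μ = 3.5/6.3 = 0.5556
For M/M/1: W = 1/(μ-λ)
W = 1/(6.3-3.5) = 1/2.80
W = 0.3571 hours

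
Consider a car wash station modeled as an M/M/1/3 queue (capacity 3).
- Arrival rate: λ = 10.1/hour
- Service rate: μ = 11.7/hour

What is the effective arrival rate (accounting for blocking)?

ρ = λ/μ = 10.1/11.7 = 0.86325
P₀ = (1-ρ)/(1-ρ^(K+1)) = (1-0.86325)/(1-0.86325^4) = 0.13675/0.44468 = 0.3075
P_K = P₀×ρ^K = 0.3075 × 0.86325^3 = 0.3075 × 0.6433 = 0.1978
λ_eff = λ(1-P_K) = 10.1 × (1 - 0.19783) = 10.1 × 0.80217 = 8.1019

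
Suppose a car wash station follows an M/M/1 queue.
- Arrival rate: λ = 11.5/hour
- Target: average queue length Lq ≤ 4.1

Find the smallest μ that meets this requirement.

For M/M/1: Lq = λ²/(μ(μ-λ))
Need Lq ≤ 4.1, i.e. μ(μ-λ) ≥ λ²/4.1
μ² - 11.5μ - 132.25/4.1 ≥ 0  →  μ² - 11.5μ - 32.2561 ≥ 0
Quadratic formula (positive root): μ = [λ + √(λ² + 4×32.2561)]/2
Discriminant: 132.25 + 4×32.2561 = 261.2744, √261.2744 = 16.1640
μ ≥ (11.5 + 16.1640)/2 = 13.8320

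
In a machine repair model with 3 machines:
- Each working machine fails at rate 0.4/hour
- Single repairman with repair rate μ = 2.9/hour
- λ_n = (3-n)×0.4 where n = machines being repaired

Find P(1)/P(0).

P(1)/P(0) = ∏_{i=0}^{1-1} λ_i/μ_{i+1}
= (3-0)×0.4/2.9
= 0.4138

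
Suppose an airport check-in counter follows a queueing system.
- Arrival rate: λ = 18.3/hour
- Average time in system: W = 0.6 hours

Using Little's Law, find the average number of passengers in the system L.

Little's Law: L = λW
L = 18.3 × 0.6 = 10.9800 passengers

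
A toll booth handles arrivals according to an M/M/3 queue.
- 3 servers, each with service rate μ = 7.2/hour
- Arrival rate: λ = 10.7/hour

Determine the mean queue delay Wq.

Traffic intensity: ρ = λ/(cμ) = 10.7/(3×7.2) = 0.4954
Since ρ = 0.4954 < 1, system is stable.
Offered load a = λ/μ = cρ = 10.7/7.2 = 1.4861
P₀ = [ Σₙ₌₀^2 aⁿ/n! + a^3/(3!(1-ρ)) ]⁻¹
Σ = a^0/0! + a^1/1! + a^2/2! = 1.0000 + 1.4861 + 1.1043 = 3.5904
a^3/(3!(1-ρ)) = 3.2821/(6 × 0.50463) = 1.0840
P₀ = 1/(3.5904 + 1.0840) = 0.2139
Lq = P₀·a^3·ρ / (3!(1-ρ)²) = 0.2139 × 3.2821 × 0.4954 / (6 × 0.2547) = 0.2276
Wq = Lq/λ = 0.22765/10.7 = 0.02128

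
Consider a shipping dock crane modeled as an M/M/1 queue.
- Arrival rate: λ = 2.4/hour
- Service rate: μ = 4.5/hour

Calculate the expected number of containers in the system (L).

ρ = λ/μ = 2.4/4.5 = 0.5333
For M/M/1: L = λ/(μ-λ)
L = 2.4/(4.5-2.4) = 2.4/2.10
L = 1.1429 containers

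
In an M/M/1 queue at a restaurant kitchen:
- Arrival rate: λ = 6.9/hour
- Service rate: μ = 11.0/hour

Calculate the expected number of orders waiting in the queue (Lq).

ρ = λ/μ = 6.9/11.0 = 0.6273
For M/M/1: Lq = λ²/(μ(μ-λ))
Lq = 47.61/(11.0 × 4.10)
Lq = 1.0557 orders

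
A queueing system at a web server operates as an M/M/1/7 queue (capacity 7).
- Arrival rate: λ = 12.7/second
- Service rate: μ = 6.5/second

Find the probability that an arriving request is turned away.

ρ = λ/μ = 12.7/6.5 = 1.95385
P₀ = (1-ρ)/(1-ρ^(K+1)) = (1-1.95385)/(1-1.95385^8) = -0.95385/-211.3879 = 0.004512
P_K = P₀×ρ^K = 0.004512 × 1.95385^7 = 0.004512 × 108.7023 = 0.4905
Blocking probability = 49.05%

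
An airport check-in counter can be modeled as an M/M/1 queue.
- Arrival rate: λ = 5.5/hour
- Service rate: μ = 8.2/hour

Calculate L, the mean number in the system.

ρ = λ/μ = 5.5/8.2 = 0.6707
For M/M/1: L = λ/(μ-λ)
L = 5.5/(8.2-5.5) = 5.5/2.70
L = 2.0370 passengers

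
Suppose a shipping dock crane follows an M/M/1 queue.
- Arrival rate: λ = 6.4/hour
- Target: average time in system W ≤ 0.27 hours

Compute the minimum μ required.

For M/M/1: W = 1/(μ-λ)
Need W ≤ 0.27, so 1/(μ-λ) ≤ 0.27
μ - λ ≥ 1/0.27 = 3.7037
μ ≥ 6.4 + 3.7037 = 10.1037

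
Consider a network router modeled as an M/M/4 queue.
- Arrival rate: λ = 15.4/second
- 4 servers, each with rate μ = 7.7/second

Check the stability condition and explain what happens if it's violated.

Stability requires ρ = λ/(cμ) < 1
ρ = 15.4/(4 × 7.7) = 15.4/30.80 = 0.5000
Since 0.5000 < 1, the system is STABLE.
The servers are busy 50.00% of the time.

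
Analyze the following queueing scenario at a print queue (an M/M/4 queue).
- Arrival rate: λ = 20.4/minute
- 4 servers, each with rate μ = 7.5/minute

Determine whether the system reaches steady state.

Stability requires ρ = λ/(cμ) < 1
ρ = 20.4/(4 × 7.5) = 20.4/30.00 = 0.6800
Since 0.6800 < 1, the system is STABLE.
The servers are busy 68.00% of the time.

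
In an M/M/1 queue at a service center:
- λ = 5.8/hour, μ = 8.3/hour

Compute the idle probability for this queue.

ρ = λ/μ = 5.8/8.3 = 0.6988
P(0) = 1 - ρ = 1 - 0.6988 = 0.3012
The server is idle 30.12% of the time.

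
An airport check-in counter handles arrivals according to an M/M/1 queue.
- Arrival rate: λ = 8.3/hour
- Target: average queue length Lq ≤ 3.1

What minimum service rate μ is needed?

For M/M/1: Lq = λ²/(μ(μ-λ))
Need Lq ≤ 3.1, i.e. μ(μ-λ) ≥ λ²/3.1
μ² - 8.3μ - 68.89/3.1 ≥ 0  →  μ² - 8.3μ - 22.22258 ≥ 0
Quadratic formula (positive root): μ = [λ + √(λ² + 4×22.22258)]/2
Discriminant: 68.89 + 4×22.22258 = 157.7803, √157.7803 = 12.56106
μ ≥ (8.3 + 12.56106)/2 = 10.4305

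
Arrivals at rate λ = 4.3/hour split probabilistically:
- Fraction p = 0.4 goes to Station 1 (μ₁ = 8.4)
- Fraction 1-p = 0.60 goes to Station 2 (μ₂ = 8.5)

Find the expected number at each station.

Effective rates: λ₁ = 4.3×0.4 = 1.72, λ₂ = 4.3×0.60 = 2.58
Station 1: ρ₁ = 1.72/8.4 = 0.2048, L₁ = ρ₁/(1-ρ₁) = 0.2048/(1-0.2048) = 0.2575
Station 2: ρ₂ = 2.58/8.5 = 0.3035, L₂ = ρ₂/(1-ρ₂) = 0.3035/(1-0.3035) = 0.4358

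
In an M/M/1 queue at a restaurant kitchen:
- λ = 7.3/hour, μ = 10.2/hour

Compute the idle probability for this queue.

ρ = λ/μ = 7.3/10.2 = 0.7157
P(0) = 1 - ρ = 1 - 0.7157 = 0.2843
The server is idle 28.43% of the time.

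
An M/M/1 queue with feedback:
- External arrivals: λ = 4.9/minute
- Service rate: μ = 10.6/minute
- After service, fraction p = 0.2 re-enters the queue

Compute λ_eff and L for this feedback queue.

Effective arrival rate: λ_eff = λ/(1-p) = 4.9/(1-0.2) = 4.9/0.80 = 6.1250
ρ = λ_eff/μ = 6.1250/10.6 = 0.57783
L = ρ/(1-ρ) = 0.57783/(1-0.57783) = 1.3687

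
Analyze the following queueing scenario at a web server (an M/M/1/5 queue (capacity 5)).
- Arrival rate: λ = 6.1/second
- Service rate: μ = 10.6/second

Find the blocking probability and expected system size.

ρ = λ/μ = 6.1/10.6 = 0.57547
P₀ = (1-ρ)/(1-ρ^(K+1)) = (1-0.57547)/(1-0.57547^6) = 0.4245/0.9637 = 0.4405
P_K = P₀×ρ^K = 0.4405 × 0.57547^5 = 0.4405 × 0.06311 = 0.02780
Blocking probability P_5 = 0.02780 (2.78%)
L = ρ[1 - (K+1)ρ^K + Kρ^(K+1)] / [(1-ρ)(1-ρ^(K+1))]
L = 0.57547 × (1 - 6×0.06311 + 5×0.03632) / ((1 - 0.57547) × (1 - 0.03632)) = 1.1294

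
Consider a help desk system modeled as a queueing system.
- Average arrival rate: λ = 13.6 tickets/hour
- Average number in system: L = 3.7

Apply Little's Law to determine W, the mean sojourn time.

Little's Law: L = λW, so W = L/λ
W = 3.7/13.6 = 0.2721 hours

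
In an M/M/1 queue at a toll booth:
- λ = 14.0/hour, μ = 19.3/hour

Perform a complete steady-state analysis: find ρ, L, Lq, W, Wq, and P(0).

Step 1: ρ = λ/μ = 14.0/19.3 = 0.7254
Step 2: L = λ/(μ-λ) = 14.0/5.30 = 2.6415
Step 3: Lq = λ²/(μ(μ-λ)) = 196.00/(19.3×5.30) = 1.9161
Step 4: W = 1/(μ-λ) = 1/5.30 = 0.18868
Step 5: Wq = λ/(μ(μ-λ)) = 14.0/(19.3×5.30) = 0.1369
Step 6: P(0) = 1-ρ = 0.2746
Verify: L = λW = 14.0×0.18868 = 2.6415 ✔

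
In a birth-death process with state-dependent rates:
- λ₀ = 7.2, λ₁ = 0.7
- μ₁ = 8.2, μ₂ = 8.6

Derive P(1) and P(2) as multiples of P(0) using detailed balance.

Balance equations:
State 0: λ₀P₀ = μ₁P₁ → P₁ = (λ₀/μ₁)P₀ = (7.2/8.2)P₀ = 0.8780P₀
State 1: P₂ = (λ₀λ₁)/(μ₁μ₂)P₀ = (7.2×0.7)/(8.2×8.6)P₀ = 0.07147P₀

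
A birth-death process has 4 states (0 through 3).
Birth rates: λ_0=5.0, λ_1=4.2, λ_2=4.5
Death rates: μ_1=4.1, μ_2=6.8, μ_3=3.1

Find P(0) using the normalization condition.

Ratios P(n)/P(0) = (λ₀···λₙ₋₁)/(μ₁···μₙ):
P(1)/P(0) = (5.0)/(4.1) = 1.2195
P(2)/P(0) = (5.0×4.2)/(4.1×6.8) = 0.7532
P(3)/P(0) = (5.0×4.2×4.5)/(4.1×6.8×3.1) = 1.0934

Normalization: ∑ P(n) = 1
P(0) × (1.0000 + 1.2195 + 0.7532 + 1.0934) = 1
P(0) × 4.0661 = 1
P(0) = 1/4.0661 = 0.2459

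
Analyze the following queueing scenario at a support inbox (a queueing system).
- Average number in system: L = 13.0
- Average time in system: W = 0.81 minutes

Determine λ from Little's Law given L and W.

Little's Law: L = λW, so λ = L/W
λ = 13.0/0.81 = 16.0494 emails/minute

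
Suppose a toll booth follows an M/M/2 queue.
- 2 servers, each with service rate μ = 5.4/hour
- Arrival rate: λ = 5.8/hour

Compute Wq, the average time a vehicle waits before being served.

Traffic intensity: ρ = λ/(cμ) = 5.8/(2×5.4) = 0.5370
Since ρ = 0.5370 < 1, system is stable.
Offered load a = λ/μ = cρ = 5.8/5.4 = 1.0741
P₀ = [ Σₙ₌₀^1 aⁿ/n! + a^2/(2!(1-ρ)) ]⁻¹
Σ = a^0/0! + a^1/1! = 1.0000 + 1.0741 = 2.0741
a^2/(2!(1-ρ)) = 1.1536/(2 × 0.46296) = 1.2459
P₀ = 1/(2.0741 + 1.2459) = 0.3012
Lq = P₀·a^2·ρ / (2!(1-ρ)²) = 0.3012 × 1.1536 × 0.5370 / (2 × 0.2143) = 0.4353
Wq = Lq/λ = 0.43532/5.8 = 0.07506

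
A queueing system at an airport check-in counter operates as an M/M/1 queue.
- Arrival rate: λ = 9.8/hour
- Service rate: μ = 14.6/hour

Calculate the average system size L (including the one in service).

ρ = λ/μ = 9.8/14.6 = 0.6712
For M/M/1: L = λ/(μ-λ)
L = 9.8/(14.6-9.8) = 9.8/4.80
L = 2.0417 passengers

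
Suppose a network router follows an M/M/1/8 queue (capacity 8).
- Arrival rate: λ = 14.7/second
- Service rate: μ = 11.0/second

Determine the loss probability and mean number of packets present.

ρ = λ/μ = 14.7/11.0 = 1.33636
P₀ = (1-ρ)/(1-ρ^(K+1)) = (1-1.33636)/(1-1.33636^9) = -0.3364/-12.5929 = 0.02671
P_K = P₀×ρ^K = 0.02671 × 1.33636^8 = 0.02671 × 10.1716 = 0.2717
Blocking probability P_8 = 0.2717 (27.17%)
L = ρ[1 - (K+1)ρ^K + Kρ^(K+1)] / [(1-ρ)(1-ρ^(K+1))]
L = 1.33636 × (1 - 9×10.17156 + 8×13.59287) / ((1 - 1.33636) × (1 - 13.59287)) = 5.7417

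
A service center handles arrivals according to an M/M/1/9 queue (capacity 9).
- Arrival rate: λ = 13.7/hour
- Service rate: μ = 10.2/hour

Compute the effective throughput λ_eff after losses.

ρ = λ/μ = 13.7/10.2 = 1.34314
P₀ = (1-ρ)/(1-ρ^(K+1)) = (1-1.34314)/(1-1.34314^10) = -0.3431/-18.1079 = 0.01895
P_K = P₀×ρ^K = 0.01895 × 1.34314^9 = 0.01895 × 14.2263 = 0.2696
λ_eff = λ(1-P_K) = 13.7 × (1 - 0.269583) = 13.7 × 0.730417 = 10.0067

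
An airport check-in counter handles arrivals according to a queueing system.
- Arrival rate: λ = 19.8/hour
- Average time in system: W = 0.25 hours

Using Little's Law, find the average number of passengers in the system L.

Little's Law: L = λW
L = 19.8 × 0.25 = 4.9500 passengers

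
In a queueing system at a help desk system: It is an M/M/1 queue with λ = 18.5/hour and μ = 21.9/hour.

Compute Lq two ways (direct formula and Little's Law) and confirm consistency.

Method 1 (direct): Lq = λ²/(μ(μ-λ)) = 342.25/(21.9 × 3.40) = 4.5964

Method 2 (Little's Law):
W = 1/(μ-λ) = 1/3.40 = 0.294118
Wq = W - 1/μ = 0.294118 - 0.0456621 = 0.248456
Lq = λWq = 18.5 × 0.248456 = 4.5964 ✔ (matches Method 1)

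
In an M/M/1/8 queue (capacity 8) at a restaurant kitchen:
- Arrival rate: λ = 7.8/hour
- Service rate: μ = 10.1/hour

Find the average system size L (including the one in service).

ρ = λ/μ = 7.8/10.1 = 0.772277
P₀ = (1-ρ)/(1-ρ^(K+1)) = (1-0.772277)/(1-0.772277^9) = 0.2277/0.9023 = 0.2524
P_K = P₀×ρ^K = 0.2524 × 0.772277^8 = 0.2524 × 0.1265 = 0.03193
L = ρ[1 - (K+1)ρ^K + Kρ^(K+1)] / [(1-ρ)(1-ρ^(K+1))]
L = 0.772277 × (1 - 9×0.1265275 + 8×0.09771425) / ((1 - 0.772277) × (1 - 0.09771425)) = 2.4166 orders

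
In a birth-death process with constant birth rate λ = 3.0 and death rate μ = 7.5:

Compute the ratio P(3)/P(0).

For constant rates: P(n)/P(0) = (λ/μ)^n
P(3)/P(0) = (3.0/7.5)^3 = 0.4000^3 = 0.06400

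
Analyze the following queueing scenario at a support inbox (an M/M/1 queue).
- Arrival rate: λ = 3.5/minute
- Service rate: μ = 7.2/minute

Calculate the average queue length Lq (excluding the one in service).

ρ = λ/μ = 3.5/7.2 = 0.4861
For M/M/1: Lq = λ²/(μ(μ-λ))
Lq = 12.25/(7.2 × 3.70)
Lq = 0.4598 emails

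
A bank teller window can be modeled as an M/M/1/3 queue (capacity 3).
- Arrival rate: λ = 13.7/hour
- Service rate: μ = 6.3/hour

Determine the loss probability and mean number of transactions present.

ρ = λ/μ = 13.7/6.3 = 2.1746
P₀ = (1-ρ)/(1-ρ^(K+1)) = (1-2.1746)/(1-2.1746^4) = -1.1746/-21.3624 = 0.05498
P_K = P₀×ρ^K = 0.05498 × 2.1746^3 = 0.05498 × 10.2834 = 0.5654
Blocking probability P_3 = 0.5654 (56.54%)
L = ρ[1 - (K+1)ρ^K + Kρ^(K+1)] / [(1-ρ)(1-ρ^(K+1))]
L = 2.1746 × (1 - 4×10.2834 + 3×22.3624) / ((1 - 2.1746) × (1 - 22.3624)) = 2.3359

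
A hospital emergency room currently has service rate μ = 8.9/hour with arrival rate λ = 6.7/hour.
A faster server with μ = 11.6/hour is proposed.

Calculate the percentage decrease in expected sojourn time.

System 1: ρ₁ = 6.7/8.9 = 0.7528, W₁ = 1/(8.9-6.7) = 0.45455
System 2: ρ₂ = 6.7/11.6 = 0.5776, W₂ = 1/(11.6-6.7) = 0.20408
Improvement: (W₁-W₂)/W₁ = (0.45455-0.20408)/0.45455 = 55.10%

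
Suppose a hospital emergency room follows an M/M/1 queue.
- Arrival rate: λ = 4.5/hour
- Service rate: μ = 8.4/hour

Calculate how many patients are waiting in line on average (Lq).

ρ = λ/μ = 4.5/8.4 = 0.5357
For M/M/1: Lq = λ²/(μ(μ-λ))
Lq = 20.25/(8.4 × 3.90)
Lq = 0.6181 patients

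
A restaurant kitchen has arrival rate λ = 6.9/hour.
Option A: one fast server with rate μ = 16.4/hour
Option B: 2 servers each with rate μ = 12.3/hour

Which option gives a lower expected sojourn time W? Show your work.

Option A: single server μ = 16.4 (M/M/1)
  ρ_A = 6.9/16.4 = 0.4207
  W_A = 1/(μ-λ) = 1/(16.4-6.9) = 1/9.50 = 0.1053

Option B: 2 servers μ = 12.3 (M/M/2)
  ρ_B = λ/(cμ) = 6.9/(2×12.3) = 0.2805
  Offered load a = λ/μ = cρ = 6.9/12.3 = 0.5610
  P₀ = [ Σₙ₌₀^1 aⁿ/n! + a^2/(2!(1-ρ)) ]⁻¹
  Σ = a^0/0! + a^1/1! = 1.0000 + 0.5610 = 1.5610
  a^2/(2!(1-ρ)) = 0.3147/(2 × 0.7195) = 0.2187
  P₀ = 1/(1.5610 + 0.2187) = 0.5619
  Lq = P₀·a^2·ρ / (2!(1-ρ)²) = 0.5619 × 0.3147 × 0.2805 / (2 × 0.5177) = 0.04790
  Wq_B = Lq/λ = 0.04790/6.9 = 0.006942
  W_B = Wq_B + 1/μ = 0.006942 + 0.08130 = 0.08824

Since W_B = 0.08824 < W_A = 0.1053, Option B (multiple servers) has the shorter time in system.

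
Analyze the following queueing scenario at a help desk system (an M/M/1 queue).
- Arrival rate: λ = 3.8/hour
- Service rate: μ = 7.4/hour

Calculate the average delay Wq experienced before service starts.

First, compute utilization: ρ = λ/μ = 3.8/7.4 = 0.5135
For M/M/1: Wq = λ/(μ(μ-λ))
Wq = 3.8/(7.4 × (7.4-3.8))
Wq = 3.8/(7.4 × 3.60)
Wq = 0.1426 hours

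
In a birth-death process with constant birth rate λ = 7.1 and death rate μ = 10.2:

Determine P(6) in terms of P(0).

For constant rates: P(n)/P(0) = (λ/μ)^n
P(6)/P(0) = (7.1/10.2)^6 = 0.696078^6 = 0.1137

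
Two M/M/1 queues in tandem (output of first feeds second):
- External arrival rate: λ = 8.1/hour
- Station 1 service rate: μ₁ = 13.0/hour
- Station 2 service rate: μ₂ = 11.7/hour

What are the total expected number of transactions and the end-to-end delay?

By Jackson's theorem, each station behaves as independent M/M/1.
Station 1: ρ₁ = 8.1/13.0 = 0.6231, L₁ = ρ₁/(1-ρ₁) = λ/(μ₁-λ) = 8.1/4.90 = 1.6531
Station 2: ρ₂ = 8.1/11.7 = 0.6923, L₂ = ρ₂/(1-ρ₂) = λ/(μ₂-λ) = 8.1/3.60 = 2.2500
Total: L = L₁ + L₂ = 1.6531 + 2.2500 = 3.9031
W = L/λ = 3.9031/8.1 = 0.4819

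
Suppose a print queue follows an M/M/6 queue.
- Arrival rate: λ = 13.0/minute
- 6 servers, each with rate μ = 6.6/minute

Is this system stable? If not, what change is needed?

Stability requires ρ = λ/(cμ) < 1
ρ = 13.0/(6 × 6.6) = 13.0/39.60 = 0.3283
Since 0.3283 < 1, the system is STABLE.
The servers are busy 32.83% of the time.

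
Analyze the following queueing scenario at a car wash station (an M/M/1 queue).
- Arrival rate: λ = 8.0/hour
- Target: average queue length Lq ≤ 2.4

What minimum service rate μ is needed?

For M/M/1: Lq = λ²/(μ(μ-λ))
Need Lq ≤ 2.4, i.e. μ(μ-λ) ≥ λ²/2.4
μ² - 8.0μ - 64.00/2.4 ≥ 0  →  μ² - 8.0μ - 26.66667 ≥ 0
Quadratic formula (positive root): μ = [λ + √(λ² + 4×26.66667)]/2
Discriminant: 64.00 + 4×26.66667 = 170.6667, √170.6667 = 13.0639
μ ≥ (8.0 + 13.0639)/2 = 10.5320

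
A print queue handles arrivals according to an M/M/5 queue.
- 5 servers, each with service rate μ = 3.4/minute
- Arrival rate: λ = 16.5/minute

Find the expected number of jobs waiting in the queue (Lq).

Traffic intensity: ρ = λ/(cμ) = 16.5/(5×3.4) = 0.9706
Since ρ = 0.9706 < 1, system is stable.
Offered load a = λ/μ = cρ = 16.5/3.4 = 4.8529
P₀ = [ Σₙ₌₀^4 aⁿ/n! + a^5/(5!(1-ρ)) ]⁻¹
Σ = a^0/0! + a^1/1! + a^2/2! + a^3/3! + a^4/4! = 1.000000 + 4.852941 + 11.77552 + 19.04863 + 23.11047 = 59.7876
a^5/(5!(1-ρ)) = 2691.6906/(120 × 0.029411765) = 762.6457
P₀ = 1/(59.7876 + 762.6457) = 0.001216
Lq = P₀·a^5·ρ / (5!(1-ρ)²) = 0.001215904 × 2691.6906 × 0.9705882 / (120 × 0.0008650519) = 30.6010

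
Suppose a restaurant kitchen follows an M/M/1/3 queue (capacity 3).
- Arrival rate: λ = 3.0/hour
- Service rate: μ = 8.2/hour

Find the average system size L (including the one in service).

ρ = λ/μ = 3.0/8.2 = 0.365854
P₀ = (1-ρ)/(1-ρ^(K+1)) = (1-0.365854)/(1-0.365854^4) = 0.6341/0.9821 = 0.6457
P_K = P₀×ρ^K = 0.6457 × 0.365854^3 = 0.6457 × 0.04897 = 0.03162
L = ρ[1 - (K+1)ρ^K + Kρ^(K+1)] / [(1-ρ)(1-ρ^(K+1))]
L = 0.365854 × (1 - 4×0.04897 + 3×0.01792) / ((1 - 0.365854) × (1 - 0.01792)) = 0.5040 orders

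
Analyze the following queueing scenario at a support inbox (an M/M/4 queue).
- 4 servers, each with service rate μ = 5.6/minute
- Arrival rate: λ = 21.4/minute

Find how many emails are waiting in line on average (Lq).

Traffic intensity: ρ = λ/(cμ) = 21.4/(4×5.6) = 0.9554
Since ρ = 0.9554 < 1, system is stable.
Offered load a = λ/μ = cρ = 21.4/5.6 = 3.8214
P₀ = [ Σₙ₌₀^3 aⁿ/n! + a^4/(4!(1-ρ)) ]⁻¹
Σ = a^0/0! + a^1/1! + a^2/2! + a^3/3! = 1.0000 + 3.8214 + 7.3017 + 9.3009 = 21.4240
a^4/(4!(1-ρ)) = 213.2568/(24 × 0.04464286) = 199.0397
P₀ = 1/(21.4240 + 199.0397) = 0.004536
Lq = P₀·a^4·ρ / (4!(1-ρ)²) = 0.00453589 × 213.2568 × 0.955357 / (24 × 0.00199298) = 19.3204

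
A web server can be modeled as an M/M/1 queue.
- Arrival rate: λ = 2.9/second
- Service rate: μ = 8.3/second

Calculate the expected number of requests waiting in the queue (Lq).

ρ = λ/μ = 2.9/8.3 = 0.3494
For M/M/1: Lq = λ²/(μ(μ-λ))
Lq = 8.41/(8.3 × 5.40)
Lq = 0.1876 requests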